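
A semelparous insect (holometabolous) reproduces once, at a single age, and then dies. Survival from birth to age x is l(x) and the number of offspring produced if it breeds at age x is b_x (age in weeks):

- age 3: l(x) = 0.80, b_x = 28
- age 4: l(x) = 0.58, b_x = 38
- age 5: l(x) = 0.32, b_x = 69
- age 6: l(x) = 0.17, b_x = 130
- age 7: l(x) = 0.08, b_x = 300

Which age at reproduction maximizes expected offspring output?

7

Expected offspring if breeding at age x = l(x) × b_x:
  age 3: 0.80 × 28 = 22.400
  age 4: 0.58 × 38 = 22.040
  age 5: 0.32 × 69 = 22.080
  age 6: 0.17 × 130 = 22.100
  age 7: 0.08 × 300 = 24.000
Maximum at age 7 (24.000).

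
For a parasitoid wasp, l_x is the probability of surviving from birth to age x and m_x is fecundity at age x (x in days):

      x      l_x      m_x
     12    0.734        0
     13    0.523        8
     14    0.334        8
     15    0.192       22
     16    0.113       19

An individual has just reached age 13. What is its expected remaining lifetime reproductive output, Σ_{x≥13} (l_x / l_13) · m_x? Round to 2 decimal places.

25.29

l_13 = 0.523. Conditional survival from age 13 to x is l_x / l_13.
  x=13: (0.523/0.523) × 8 = 8.0000
  x=14: (0.334/0.523) × 8 = 5.1090
  x=15: (0.192/0.523) × 22 = 8.0765
  x=16: (0.113/0.523) × 19 = 4.1052
Sum = 8.0000 + 5.1090 + 8.0765 + 4.1052 = 25.2906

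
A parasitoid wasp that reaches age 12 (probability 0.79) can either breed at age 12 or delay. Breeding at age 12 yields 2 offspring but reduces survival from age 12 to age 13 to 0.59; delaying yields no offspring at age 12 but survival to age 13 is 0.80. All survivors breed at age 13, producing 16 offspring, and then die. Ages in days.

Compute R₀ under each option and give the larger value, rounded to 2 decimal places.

breed at age 12: R₀ = 0.79 × (2 + 0.59 × 16) = 0.79 × 11.4400 = 9.0376
delay to age 13: R₀ = 0.79 × (0.80 × 16) = 0.79 × 12.8000 = 10.1120
Higher: delay to age 13 (10.1120).

10.11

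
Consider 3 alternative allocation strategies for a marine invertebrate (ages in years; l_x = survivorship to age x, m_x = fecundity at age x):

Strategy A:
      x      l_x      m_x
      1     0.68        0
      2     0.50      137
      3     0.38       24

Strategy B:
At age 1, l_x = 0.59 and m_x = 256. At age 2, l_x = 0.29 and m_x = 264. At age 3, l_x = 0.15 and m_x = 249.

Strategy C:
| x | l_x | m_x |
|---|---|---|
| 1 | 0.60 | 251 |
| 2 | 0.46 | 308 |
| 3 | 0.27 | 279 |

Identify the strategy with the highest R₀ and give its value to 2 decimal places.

367.61

Strategy A: R₀ = 0.68×0 + 0.50×137 + 0.38×24 = 77.6200
Strategy B: R₀ = 0.59×256 + 0.29×264 + 0.15×249 = 264.9500
Strategy C: R₀ = 0.60×251 + 0.46×308 + 0.27×279 = 367.6100
Highest R₀: strategy C with 367.6100.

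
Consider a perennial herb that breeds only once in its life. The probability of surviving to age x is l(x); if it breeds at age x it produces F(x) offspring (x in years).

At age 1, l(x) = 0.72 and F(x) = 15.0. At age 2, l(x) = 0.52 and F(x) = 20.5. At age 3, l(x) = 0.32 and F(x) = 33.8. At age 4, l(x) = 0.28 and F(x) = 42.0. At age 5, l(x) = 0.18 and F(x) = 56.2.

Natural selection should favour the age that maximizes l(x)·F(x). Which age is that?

Expected offspring if breeding at age x = l(x) × F(x):
  age 1: 0.72 × 15.0 = 10.800
  age 2: 0.52 × 20.5 = 10.660
  age 3: 0.32 × 33.8 = 10.816
  age 4: 0.28 × 42.0 = 11.760
  age 5: 0.18 × 56.2 = 10.116
Maximum at age 4 (11.760).

4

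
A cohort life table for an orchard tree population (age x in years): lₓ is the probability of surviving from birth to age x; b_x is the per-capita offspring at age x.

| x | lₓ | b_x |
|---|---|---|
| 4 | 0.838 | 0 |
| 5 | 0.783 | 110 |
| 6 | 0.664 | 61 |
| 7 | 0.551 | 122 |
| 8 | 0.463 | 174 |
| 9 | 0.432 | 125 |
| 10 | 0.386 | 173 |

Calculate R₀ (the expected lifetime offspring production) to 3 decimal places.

R₀ = Σ lₓ b_x:
  age 4: 0.838 × 0 = 0.0000
  age 5: 0.783 × 110 = 86.1300
  age 6: 0.664 × 61 = 40.5040
  age 7: 0.551 × 122 = 67.2220
  age 8: 0.463 × 174 = 80.5620
  age 9: 0.432 × 125 = 54.0000
  age 10: 0.386 × 173 = 66.7780
R₀ = 0.0000 + 86.1300 + 40.5040 + 67.2220 + 80.5620 + 54.0000 + 66.7780 = 395.1960

395.196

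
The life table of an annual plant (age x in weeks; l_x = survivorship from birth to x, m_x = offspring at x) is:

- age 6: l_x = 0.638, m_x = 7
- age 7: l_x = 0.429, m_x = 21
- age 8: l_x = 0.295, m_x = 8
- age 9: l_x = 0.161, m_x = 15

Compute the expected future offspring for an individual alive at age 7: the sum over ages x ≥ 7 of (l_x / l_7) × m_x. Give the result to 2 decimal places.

32.13

l_7 = 0.429. Conditional survival from age 7 to x is l_x / l_7.
  x=7: (0.429/0.429) × 21 = 21.0000
  x=8: (0.295/0.429) × 8 = 5.5012
  x=9: (0.161/0.429) × 15 = 5.6294
Sum = 21.0000 + 5.5012 + 5.6294 = 32.1305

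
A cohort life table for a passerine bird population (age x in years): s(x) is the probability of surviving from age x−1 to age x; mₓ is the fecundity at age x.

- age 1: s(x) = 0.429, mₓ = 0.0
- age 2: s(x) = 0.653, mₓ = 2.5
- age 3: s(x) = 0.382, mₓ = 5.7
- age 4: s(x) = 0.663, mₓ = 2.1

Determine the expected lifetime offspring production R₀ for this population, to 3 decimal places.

1.459

Survivorship from birth: l_x = s_1·s_2·…·s_x.
  l_1 = 0.42900
  l_2 = 0.28014
  l_3 = 0.10701
  l_4 = 0.07095
R₀ = Σ l_x mₓ:
  age 1: 0.42900 × 0.0 = 0.0000
  age 2: 0.28014 × 2.5 = 0.7004
  age 3: 0.10701 × 5.7 = 0.6100
  age 4: 0.07095 × 2.1 = 0.1490
R₀ = 0.0000 + 0.7004 + 0.6100 + 0.1490 = 1.4593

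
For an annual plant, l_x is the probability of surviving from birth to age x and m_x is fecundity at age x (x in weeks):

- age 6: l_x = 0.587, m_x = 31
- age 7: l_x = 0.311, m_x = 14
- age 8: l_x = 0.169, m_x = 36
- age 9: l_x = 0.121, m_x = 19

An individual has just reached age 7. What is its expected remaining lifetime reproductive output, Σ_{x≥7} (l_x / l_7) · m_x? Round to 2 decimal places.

l_7 = 0.311. Conditional survival from age 7 to x is l_x / l_7.
  x=7: (0.311/0.311) × 14 = 14.0000
  x=8: (0.169/0.311) × 36 = 19.5627
  x=9: (0.121/0.311) × 19 = 7.3923
Sum = 14.0000 + 19.5627 + 7.3923 = 40.9550

40.95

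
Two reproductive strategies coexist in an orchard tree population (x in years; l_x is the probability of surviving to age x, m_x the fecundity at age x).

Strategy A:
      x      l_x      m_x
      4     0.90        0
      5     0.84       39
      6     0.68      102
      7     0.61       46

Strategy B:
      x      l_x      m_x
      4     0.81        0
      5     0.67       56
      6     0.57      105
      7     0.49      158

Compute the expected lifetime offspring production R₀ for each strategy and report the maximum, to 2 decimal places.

Strategy A: R₀ = 0.90×0 + 0.84×39 + 0.68×102 + 0.61×46 = 130.1800
Strategy B: R₀ = 0.81×0 + 0.67×56 + 0.57×105 + 0.49×158 = 174.7900
Highest R₀: strategy B with 174.7900.

174.79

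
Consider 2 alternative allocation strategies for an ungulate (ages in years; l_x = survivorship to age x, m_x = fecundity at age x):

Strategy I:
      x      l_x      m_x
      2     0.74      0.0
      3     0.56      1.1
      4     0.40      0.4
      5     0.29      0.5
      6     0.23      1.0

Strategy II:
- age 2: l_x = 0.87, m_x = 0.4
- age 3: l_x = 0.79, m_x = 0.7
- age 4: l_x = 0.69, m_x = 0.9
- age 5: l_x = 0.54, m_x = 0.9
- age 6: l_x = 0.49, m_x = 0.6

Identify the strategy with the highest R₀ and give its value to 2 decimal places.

Strategy I: R₀ = 0.74×0.0 + 0.56×1.1 + 0.40×0.4 + 0.29×0.5 + 0.23×1.0 = 1.1510
Strategy II: R₀ = 0.87×0.4 + 0.79×0.7 + 0.69×0.9 + 0.54×0.9 + 0.49×0.6 = 2.3020
Highest R₀: strategy II with 2.3020.

2.30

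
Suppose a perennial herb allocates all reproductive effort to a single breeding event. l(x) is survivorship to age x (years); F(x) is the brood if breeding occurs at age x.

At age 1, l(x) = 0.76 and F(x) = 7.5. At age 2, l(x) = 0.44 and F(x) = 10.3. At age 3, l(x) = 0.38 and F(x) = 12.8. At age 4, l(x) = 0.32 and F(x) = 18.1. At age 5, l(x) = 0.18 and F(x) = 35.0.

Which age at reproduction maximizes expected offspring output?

5

Expected offspring if breeding at age x = l(x) × F(x):
  age 1: 0.76 × 7.5 = 5.700
  age 2: 0.44 × 10.3 = 4.532
  age 3: 0.38 × 12.8 = 4.864
  age 4: 0.32 × 18.1 = 5.792
  age 5: 0.18 × 35.0 = 6.300
Maximum at age 5 (6.300).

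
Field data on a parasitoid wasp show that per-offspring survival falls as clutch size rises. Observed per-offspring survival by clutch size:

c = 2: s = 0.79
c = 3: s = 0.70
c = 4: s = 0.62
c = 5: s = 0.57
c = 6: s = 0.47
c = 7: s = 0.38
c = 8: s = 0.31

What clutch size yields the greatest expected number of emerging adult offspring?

Expected emerging adult offspring = c × s(c):
  c=2: 2 × 0.79 = 1.580
  c=3: 3 × 0.70 = 2.100
  c=4: 4 × 0.62 = 2.480
  c=5: 5 × 0.57 = 2.850
  c=6: 6 × 0.47 = 2.820
  c=7: 7 × 0.38 = 2.660
  c=8: 8 × 0.31 = 2.480
Maximum at c = 5 (2.850 emerging adult offspring).

5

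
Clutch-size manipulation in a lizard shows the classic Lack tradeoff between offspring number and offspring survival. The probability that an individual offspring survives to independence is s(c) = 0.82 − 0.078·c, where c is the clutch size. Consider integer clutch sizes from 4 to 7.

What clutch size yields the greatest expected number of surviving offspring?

Expected surviving offspring = c × s(c):
  c=4: 4 × 0.508 = 2.032
  c=5: 5 × 0.430 = 2.150
  c=6: 6 × 0.352 = 2.112
  c=7: 7 × 0.274 = 1.918
Maximum at c = 5 (2.150 surviving offspring).

5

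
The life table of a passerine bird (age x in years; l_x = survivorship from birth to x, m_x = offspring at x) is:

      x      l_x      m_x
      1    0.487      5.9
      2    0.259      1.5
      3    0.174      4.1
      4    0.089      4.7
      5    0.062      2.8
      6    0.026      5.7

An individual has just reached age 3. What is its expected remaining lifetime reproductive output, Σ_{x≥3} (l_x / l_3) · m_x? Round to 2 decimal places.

l_3 = 0.174. Conditional survival from age 3 to x is l_x / l_3.
  x=3: (0.174/0.174) × 4.1 = 4.1000
  x=4: (0.089/0.174) × 4.7 = 2.4040
  x=5: (0.062/0.174) × 2.8 = 0.9977
  x=6: (0.026/0.174) × 5.7 = 0.8517
Sum = 4.1000 + 2.4040 + 0.9977 + 0.8517 = 8.3534

8.35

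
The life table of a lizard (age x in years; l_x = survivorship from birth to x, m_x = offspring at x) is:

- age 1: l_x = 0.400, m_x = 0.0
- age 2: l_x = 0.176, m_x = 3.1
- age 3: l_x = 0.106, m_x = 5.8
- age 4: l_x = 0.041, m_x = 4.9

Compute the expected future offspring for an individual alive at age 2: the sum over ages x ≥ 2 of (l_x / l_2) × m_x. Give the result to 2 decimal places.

l_2 = 0.176. Conditional survival from age 2 to x is l_x / l_2.
  x=2: (0.176/0.176) × 3.1 = 3.1000
  x=3: (0.106/0.176) × 5.8 = 3.4932
  x=4: (0.041/0.176) × 4.9 = 1.1415
Sum = 3.1000 + 3.4932 + 1.1415 = 7.7347

7.73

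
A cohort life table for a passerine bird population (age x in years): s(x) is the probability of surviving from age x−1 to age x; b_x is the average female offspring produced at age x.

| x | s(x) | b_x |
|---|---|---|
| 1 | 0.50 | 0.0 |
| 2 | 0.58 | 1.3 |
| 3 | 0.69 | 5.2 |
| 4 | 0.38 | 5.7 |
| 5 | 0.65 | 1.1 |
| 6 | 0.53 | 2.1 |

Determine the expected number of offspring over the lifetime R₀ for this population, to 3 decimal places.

Survivorship from birth: l_x = s_1·s_2·…·s_x.
  l_1 = 0.50000
  l_2 = 0.29000
  l_3 = 0.20010
  l_4 = 0.07604
  l_5 = 0.04942
  l_6 = 0.02620
R₀ = Σ l_x b_x:
  age 1: 0.50000 × 0.0 = 0.0000
  age 2: 0.29000 × 1.3 = 0.3770
  age 3: 0.20010 × 5.2 = 1.0405
  age 4: 0.07604 × 5.7 = 0.4334
  age 5: 0.04942 × 1.1 = 0.0544
  age 6: 0.02620 × 2.1 = 0.0550
R₀ = 0.0000 + 0.3770 + 1.0405 + 0.4334 + 0.0544 + 0.0550 = 1.9603

1.960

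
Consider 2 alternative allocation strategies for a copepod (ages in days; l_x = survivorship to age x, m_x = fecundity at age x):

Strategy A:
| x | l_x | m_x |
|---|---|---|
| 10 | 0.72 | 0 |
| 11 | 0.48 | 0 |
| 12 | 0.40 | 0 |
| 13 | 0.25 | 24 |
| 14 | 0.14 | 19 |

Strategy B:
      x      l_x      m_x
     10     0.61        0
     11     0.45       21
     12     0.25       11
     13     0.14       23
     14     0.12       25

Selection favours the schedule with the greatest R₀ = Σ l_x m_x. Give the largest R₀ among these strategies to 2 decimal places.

Strategy A: R₀ = 0.72×0 + 0.48×0 + 0.40×0 + 0.25×24 + 0.14×19 = 8.6600
Strategy B: R₀ = 0.61×0 + 0.45×21 + 0.25×11 + 0.14×23 + 0.12×25 = 18.4200
Highest R₀: strategy B with 18.4200.

18.42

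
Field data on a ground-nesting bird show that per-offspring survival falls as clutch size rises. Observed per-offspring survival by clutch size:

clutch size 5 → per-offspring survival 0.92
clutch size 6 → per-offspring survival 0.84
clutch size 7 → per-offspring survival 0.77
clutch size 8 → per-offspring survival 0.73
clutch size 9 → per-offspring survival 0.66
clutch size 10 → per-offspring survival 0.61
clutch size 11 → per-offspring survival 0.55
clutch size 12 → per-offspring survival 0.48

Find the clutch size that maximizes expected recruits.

Expected recruits = c × s(c):
  c=5: 5 × 0.92 = 4.600
  c=6: 6 × 0.84 = 5.040
  c=7: 7 × 0.77 = 5.390
  c=8: 8 × 0.73 = 5.840
  c=9: 9 × 0.66 = 5.940
  c=10: 10 × 0.61 = 6.100
  c=11: 11 × 0.55 = 6.050
  c=12: 12 × 0.48 = 5.760
Maximum at c = 10 (6.100 recruits).

10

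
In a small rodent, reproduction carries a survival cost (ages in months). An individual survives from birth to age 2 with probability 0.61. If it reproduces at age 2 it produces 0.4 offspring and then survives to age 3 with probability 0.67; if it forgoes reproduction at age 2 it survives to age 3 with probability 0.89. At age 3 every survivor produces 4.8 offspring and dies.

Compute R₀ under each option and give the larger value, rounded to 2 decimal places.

2.61

breed at age 2: R₀ = 0.61 × (0.4 + 0.67 × 4.8) = 0.61 × 3.6160 = 2.2058
delay to age 3: R₀ = 0.61 × (0.89 × 4.8) = 0.61 × 4.2720 = 2.6059
Higher: delay to age 3 (2.6059).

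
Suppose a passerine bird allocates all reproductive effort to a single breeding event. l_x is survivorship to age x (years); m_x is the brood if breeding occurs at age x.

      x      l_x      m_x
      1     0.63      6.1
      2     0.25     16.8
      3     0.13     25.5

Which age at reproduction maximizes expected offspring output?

Expected offspring if breeding at age x = l_x × m_x:
  age 1: 0.63 × 6.1 = 3.843
  age 2: 0.25 × 16.8 = 4.200
  age 3: 0.13 × 25.5 = 3.315
Maximum at age 2 (4.200).

2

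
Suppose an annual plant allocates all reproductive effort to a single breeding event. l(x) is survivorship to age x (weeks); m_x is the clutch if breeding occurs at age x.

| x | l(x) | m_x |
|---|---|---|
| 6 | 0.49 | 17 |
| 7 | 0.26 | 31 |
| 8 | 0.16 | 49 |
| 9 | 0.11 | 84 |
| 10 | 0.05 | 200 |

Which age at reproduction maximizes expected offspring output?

10

Expected offspring if breeding at age x = l(x) × m_x:
  age 6: 0.49 × 17 = 8.330
  age 7: 0.26 × 31 = 8.060
  age 8: 0.16 × 49 = 7.840
  age 9: 0.11 × 84 = 9.240
  age 10: 0.05 × 200 = 10.000
Maximum at age 10 (10.000).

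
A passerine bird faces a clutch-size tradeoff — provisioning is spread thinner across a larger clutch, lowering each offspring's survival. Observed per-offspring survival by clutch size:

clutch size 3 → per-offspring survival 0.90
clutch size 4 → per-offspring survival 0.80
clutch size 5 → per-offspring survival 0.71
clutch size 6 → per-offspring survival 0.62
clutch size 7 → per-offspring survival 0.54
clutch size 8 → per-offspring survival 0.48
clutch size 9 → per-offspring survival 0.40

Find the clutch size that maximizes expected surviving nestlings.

8

Expected surviving nestlings = c × s(c):
  c=3: 3 × 0.90 = 2.700
  c=4: 4 × 0.80 = 3.200
  c=5: 5 × 0.71 = 3.550
  c=6: 6 × 0.62 = 3.720
  c=7: 7 × 0.54 = 3.780
  c=8: 8 × 0.48 = 3.840
  c=9: 9 × 0.40 = 3.600
Maximum at c = 8 (3.840 surviving nestlings).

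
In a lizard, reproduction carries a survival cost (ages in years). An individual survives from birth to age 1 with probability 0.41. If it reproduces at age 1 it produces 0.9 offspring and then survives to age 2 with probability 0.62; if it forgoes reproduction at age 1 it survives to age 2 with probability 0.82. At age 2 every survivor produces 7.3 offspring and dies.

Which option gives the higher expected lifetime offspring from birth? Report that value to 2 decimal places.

2.45

breed at age 1: R₀ = 0.41 × (0.9 + 0.62 × 7.3) = 0.41 × 5.4260 = 2.2247
delay to age 2: R₀ = 0.41 × (0.82 × 7.3) = 0.41 × 5.9860 = 2.4543
Higher: delay to age 2 (2.4543).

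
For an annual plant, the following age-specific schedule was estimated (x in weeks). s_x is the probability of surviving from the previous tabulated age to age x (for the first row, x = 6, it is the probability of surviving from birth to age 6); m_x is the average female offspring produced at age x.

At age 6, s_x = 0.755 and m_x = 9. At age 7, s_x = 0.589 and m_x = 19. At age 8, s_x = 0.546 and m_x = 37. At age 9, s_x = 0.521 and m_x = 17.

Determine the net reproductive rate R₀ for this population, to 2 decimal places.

26.38

Survivorship from birth: l_x = s_6·s_7·…·s_x.
  l_6 = 0.75500
  l_7 = 0.44469
  l_8 = 0.24280
  l_9 = 0.12650
R₀ = Σ l_x m_x:
  age 6: 0.75500 × 9 = 6.7950
  age 7: 0.44469 × 19 = 8.4491
  age 8: 0.24280 × 37 = 8.9836
  age 9: 0.12650 × 17 = 2.1505
R₀ = 6.7950 + 8.4491 + 8.9836 + 2.1505 = 26.3782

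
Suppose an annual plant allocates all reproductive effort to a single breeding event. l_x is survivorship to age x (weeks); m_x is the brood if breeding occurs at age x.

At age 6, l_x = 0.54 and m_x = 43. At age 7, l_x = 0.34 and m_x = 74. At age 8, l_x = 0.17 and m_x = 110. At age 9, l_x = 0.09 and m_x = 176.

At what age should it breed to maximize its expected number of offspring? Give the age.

7

Expected offspring if breeding at age x = l_x × m_x:
  age 6: 0.54 × 43 = 23.220
  age 7: 0.34 × 74 = 25.160
  age 8: 0.17 × 110 = 18.700
  age 9: 0.09 × 176 = 15.840
Maximum at age 7 (25.160).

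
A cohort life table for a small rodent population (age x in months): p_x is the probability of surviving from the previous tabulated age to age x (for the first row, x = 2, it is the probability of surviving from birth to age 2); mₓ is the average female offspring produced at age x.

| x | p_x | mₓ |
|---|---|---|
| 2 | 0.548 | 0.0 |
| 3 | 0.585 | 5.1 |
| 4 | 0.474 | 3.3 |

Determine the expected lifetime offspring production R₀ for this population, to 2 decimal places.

2.14

Survivorship from birth: l_x = p_2·p_3·…·p_x.
  l_2 = 0.54800
  l_3 = 0.32058
  l_4 = 0.15195
R₀ = Σ l_x mₓ:
  age 2: 0.54800 × 0.0 = 0.0000
  age 3: 0.32058 × 5.1 = 1.6350
  age 4: 0.15195 × 3.3 = 0.5014
R₀ = 0.0000 + 1.6350 + 0.5014 = 2.1364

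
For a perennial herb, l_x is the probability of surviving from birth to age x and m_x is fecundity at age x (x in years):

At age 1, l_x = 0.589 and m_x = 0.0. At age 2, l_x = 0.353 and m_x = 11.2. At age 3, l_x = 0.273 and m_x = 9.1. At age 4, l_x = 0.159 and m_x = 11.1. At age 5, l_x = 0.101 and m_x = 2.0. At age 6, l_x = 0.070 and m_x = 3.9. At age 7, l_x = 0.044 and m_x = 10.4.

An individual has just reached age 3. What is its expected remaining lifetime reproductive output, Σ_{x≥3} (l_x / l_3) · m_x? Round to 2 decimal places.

l_3 = 0.273. Conditional survival from age 3 to x is l_x / l_3.
  x=3: (0.273/0.273) × 9.1 = 9.1000
  x=4: (0.159/0.273) × 11.1 = 6.4648
  x=5: (0.101/0.273) × 2.0 = 0.7399
  x=6: (0.070/0.273) × 3.9 = 1.0000
  x=7: (0.044/0.273) × 10.4 = 1.6762
Sum = 9.1000 + 6.4648 + 0.7399 + 1.0000 + 1.6762 = 18.9810

18.98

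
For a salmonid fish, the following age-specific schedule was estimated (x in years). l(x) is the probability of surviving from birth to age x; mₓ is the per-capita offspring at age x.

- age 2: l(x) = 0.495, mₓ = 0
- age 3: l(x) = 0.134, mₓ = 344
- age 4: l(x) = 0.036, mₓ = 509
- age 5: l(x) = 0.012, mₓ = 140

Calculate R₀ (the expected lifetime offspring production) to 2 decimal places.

66.10

R₀ = Σ l(x) mₓ:
  age 2: 0.495 × 0 = 0.0000
  age 3: 0.134 × 344 = 46.0960
  age 4: 0.036 × 509 = 18.3240
  age 5: 0.012 × 140 = 1.6800
R₀ = 0.0000 + 46.0960 + 18.3240 + 1.6800 = 66.1000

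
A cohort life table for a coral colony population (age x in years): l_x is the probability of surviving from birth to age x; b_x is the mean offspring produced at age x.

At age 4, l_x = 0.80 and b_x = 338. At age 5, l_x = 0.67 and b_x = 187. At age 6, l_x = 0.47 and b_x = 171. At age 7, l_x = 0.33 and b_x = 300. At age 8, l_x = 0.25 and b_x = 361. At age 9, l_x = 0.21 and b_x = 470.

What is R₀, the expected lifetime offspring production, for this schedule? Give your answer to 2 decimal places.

R₀ = Σ l_x b_x:
  age 4: 0.80 × 338 = 270.4000
  age 5: 0.67 × 187 = 125.2900
  age 6: 0.47 × 171 = 80.3700
  age 7: 0.33 × 300 = 99.0000
  age 8: 0.25 × 361 = 90.2500
  age 9: 0.21 × 470 = 98.7000
R₀ = 270.4000 + 125.2900 + 80.3700 + 99.0000 + 90.2500 + 98.7000 = 764.0100

764.01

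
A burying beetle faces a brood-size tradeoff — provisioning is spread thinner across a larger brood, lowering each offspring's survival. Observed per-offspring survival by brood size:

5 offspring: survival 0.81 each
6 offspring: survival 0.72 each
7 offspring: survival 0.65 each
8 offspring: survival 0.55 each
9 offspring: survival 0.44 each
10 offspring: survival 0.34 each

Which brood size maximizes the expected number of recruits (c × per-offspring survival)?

7

Expected recruits = c × s(c):
  c=5: 5 × 0.81 = 4.050
  c=6: 6 × 0.72 = 4.320
  c=7: 7 × 0.65 = 4.550
  c=8: 8 × 0.55 = 4.400
  c=9: 9 × 0.44 = 3.960
  c=10: 10 × 0.34 = 3.400
Maximum at c = 7 (4.550 recruits).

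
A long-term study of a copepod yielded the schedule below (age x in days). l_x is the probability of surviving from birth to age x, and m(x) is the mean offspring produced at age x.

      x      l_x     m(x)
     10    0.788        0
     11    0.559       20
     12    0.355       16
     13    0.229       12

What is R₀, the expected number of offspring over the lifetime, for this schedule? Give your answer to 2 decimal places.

19.61

R₀ = Σ l_x m(x):
  age 10: 0.788 × 0 = 0.0000
  age 11: 0.559 × 20 = 11.1800
  age 12: 0.355 × 16 = 5.6800
  age 13: 0.229 × 12 = 2.7480
R₀ = 0.0000 + 11.1800 + 5.6800 + 2.7480 = 19.6080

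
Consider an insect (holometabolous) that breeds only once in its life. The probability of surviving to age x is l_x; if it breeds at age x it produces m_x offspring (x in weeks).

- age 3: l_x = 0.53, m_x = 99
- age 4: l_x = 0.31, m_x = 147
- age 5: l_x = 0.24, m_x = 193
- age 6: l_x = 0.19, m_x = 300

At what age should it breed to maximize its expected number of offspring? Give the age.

6

Expected offspring if breeding at age x = l_x × m_x:
  age 3: 0.53 × 99 = 52.470
  age 4: 0.31 × 147 = 45.570
  age 5: 0.24 × 193 = 46.320
  age 6: 0.19 × 300 = 57.000
Maximum at age 6 (57.000).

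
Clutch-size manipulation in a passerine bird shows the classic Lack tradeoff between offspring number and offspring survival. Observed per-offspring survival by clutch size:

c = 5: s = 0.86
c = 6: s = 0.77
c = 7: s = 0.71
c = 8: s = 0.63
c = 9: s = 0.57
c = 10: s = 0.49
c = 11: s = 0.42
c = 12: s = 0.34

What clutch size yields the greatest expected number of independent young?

9

Expected independent young = c × s(c):
  c=5: 5 × 0.86 = 4.300
  c=6: 6 × 0.77 = 4.620
  c=7: 7 × 0.71 = 4.970
  c=8: 8 × 0.63 = 5.040
  c=9: 9 × 0.57 = 5.130
  c=10: 10 × 0.49 = 4.900
  c=11: 11 × 0.42 = 4.620
  c=12: 12 × 0.34 = 4.080
Maximum at c = 9 (5.130 independent young).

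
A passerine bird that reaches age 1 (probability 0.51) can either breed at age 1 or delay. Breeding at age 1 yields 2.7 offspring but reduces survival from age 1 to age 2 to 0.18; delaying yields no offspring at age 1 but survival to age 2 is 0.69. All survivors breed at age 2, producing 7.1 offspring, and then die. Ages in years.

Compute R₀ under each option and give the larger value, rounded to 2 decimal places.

2.50

breed at age 1: R₀ = 0.51 × (2.7 + 0.18 × 7.1) = 0.51 × 3.9780 = 2.0288
delay to age 2: R₀ = 0.51 × (0.69 × 7.1) = 0.51 × 4.8990 = 2.4985
Higher: delay to age 2 (2.4985).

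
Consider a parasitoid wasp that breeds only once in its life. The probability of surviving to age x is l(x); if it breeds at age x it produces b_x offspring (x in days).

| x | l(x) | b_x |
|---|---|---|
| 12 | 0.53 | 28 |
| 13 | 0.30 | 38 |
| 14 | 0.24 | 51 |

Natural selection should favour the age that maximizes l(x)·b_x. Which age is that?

12

Expected offspring if breeding at age x = l(x) × b_x:
  age 12: 0.53 × 28 = 14.840
  age 13: 0.30 × 38 = 11.400
  age 14: 0.24 × 51 = 12.240
Maximum at age 12 (14.840).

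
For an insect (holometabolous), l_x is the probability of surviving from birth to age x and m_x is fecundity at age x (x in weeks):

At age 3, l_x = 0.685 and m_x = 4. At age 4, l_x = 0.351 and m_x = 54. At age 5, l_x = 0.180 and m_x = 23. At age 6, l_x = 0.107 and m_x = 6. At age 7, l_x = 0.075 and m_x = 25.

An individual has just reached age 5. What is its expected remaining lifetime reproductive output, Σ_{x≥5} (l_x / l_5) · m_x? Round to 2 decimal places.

36.98

l_5 = 0.180. Conditional survival from age 5 to x is l_x / l_5.
  x=5: (0.180/0.180) × 23 = 23.0000
  x=6: (0.107/0.180) × 6 = 3.5667
  x=7: (0.075/0.180) × 25 = 10.4167
Sum = 23.0000 + 3.5667 + 10.4167 = 36.9833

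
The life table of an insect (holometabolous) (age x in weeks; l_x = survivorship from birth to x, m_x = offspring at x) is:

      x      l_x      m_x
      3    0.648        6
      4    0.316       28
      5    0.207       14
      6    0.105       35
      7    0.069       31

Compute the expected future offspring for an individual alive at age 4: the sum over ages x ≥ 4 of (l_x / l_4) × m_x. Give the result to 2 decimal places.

55.57

l_4 = 0.316. Conditional survival from age 4 to x is l_x / l_4.
  x=4: (0.316/0.316) × 28 = 28.0000
  x=5: (0.207/0.316) × 14 = 9.1709
  x=6: (0.105/0.316) × 35 = 11.6297
  x=7: (0.069/0.316) × 31 = 6.7690
Sum = 28.0000 + 9.1709 + 11.6297 + 6.7690 = 55.5696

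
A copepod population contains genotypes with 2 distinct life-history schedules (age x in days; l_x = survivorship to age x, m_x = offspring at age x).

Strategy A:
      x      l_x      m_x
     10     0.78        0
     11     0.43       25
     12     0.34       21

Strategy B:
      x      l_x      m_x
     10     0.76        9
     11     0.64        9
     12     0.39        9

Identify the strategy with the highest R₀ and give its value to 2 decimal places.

17.89

Strategy A: R₀ = 0.78×0 + 0.43×25 + 0.34×21 = 17.8900
Strategy B: R₀ = 0.76×9 + 0.64×9 + 0.39×9 = 16.1100
Highest R₀: strategy A with 17.8900.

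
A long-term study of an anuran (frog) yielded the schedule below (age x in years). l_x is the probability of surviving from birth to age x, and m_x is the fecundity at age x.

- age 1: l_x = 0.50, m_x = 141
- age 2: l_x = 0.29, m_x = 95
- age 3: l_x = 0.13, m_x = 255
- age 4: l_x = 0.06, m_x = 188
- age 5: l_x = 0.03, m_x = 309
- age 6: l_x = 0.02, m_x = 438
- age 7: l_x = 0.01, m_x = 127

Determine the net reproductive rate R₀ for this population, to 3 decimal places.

R₀ = Σ l_x m_x:
  age 1: 0.50 × 141 = 70.5000
  age 2: 0.29 × 95 = 27.5500
  age 3: 0.13 × 255 = 33.1500
  age 4: 0.06 × 188 = 11.2800
  age 5: 0.03 × 309 = 9.2700
  age 6: 0.02 × 438 = 8.7600
  age 7: 0.01 × 127 = 1.2700
R₀ = 70.5000 + 27.5500 + 33.1500 + 11.2800 + 9.2700 + 8.7600 + 1.2700 = 161.7800

161.780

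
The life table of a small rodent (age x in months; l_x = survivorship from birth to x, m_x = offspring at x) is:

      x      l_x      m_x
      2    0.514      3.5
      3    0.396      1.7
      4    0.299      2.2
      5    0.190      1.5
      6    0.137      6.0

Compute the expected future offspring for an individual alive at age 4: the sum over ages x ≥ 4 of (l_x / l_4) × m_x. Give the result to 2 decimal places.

5.90

l_4 = 0.299. Conditional survival from age 4 to x is l_x / l_4.
  x=4: (0.299/0.299) × 2.2 = 2.2000
  x=5: (0.190/0.299) × 1.5 = 0.9532
  x=6: (0.137/0.299) × 6.0 = 2.7492
Sum = 2.2000 + 0.9532 + 2.7492 = 5.9023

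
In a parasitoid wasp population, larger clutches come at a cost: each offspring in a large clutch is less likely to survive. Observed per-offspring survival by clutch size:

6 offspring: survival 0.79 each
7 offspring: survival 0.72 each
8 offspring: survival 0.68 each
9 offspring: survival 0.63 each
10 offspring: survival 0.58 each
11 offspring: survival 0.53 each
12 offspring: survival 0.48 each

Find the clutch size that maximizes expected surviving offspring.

Expected surviving offspring = c × s(c):
  c=6: 6 × 0.79 = 4.740
  c=7: 7 × 0.72 = 5.040
  c=8: 8 × 0.68 = 5.440
  c=9: 9 × 0.63 = 5.670
  c=10: 10 × 0.58 = 5.800
  c=11: 11 × 0.53 = 5.830
  c=12: 12 × 0.48 = 5.760
Maximum at c = 11 (5.830 surviving offspring).

11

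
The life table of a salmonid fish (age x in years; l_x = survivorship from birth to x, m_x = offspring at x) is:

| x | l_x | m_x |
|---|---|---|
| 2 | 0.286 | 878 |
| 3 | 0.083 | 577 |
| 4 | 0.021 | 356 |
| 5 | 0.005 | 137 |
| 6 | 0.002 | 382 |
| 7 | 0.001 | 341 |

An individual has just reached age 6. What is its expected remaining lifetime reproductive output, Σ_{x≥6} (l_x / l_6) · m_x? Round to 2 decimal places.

l_6 = 0.002. Conditional survival from age 6 to x is l_x / l_6.
  x=6: (0.002/0.002) × 382 = 382.0000
  x=7: (0.001/0.002) × 341 = 170.5000
Sum = 382.0000 + 170.5000 = 552.5000

552.50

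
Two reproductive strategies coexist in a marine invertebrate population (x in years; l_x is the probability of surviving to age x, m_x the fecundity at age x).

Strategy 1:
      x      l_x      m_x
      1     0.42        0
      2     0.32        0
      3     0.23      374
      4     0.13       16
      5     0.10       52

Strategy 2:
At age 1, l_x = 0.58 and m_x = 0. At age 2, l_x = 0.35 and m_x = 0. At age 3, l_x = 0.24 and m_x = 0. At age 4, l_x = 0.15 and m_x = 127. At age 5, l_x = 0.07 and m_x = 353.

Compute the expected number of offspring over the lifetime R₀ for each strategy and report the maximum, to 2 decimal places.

Strategy 1: R₀ = 0.42×0 + 0.32×0 + 0.23×374 + 0.13×16 + 0.10×52 = 93.3000
Strategy 2: R₀ = 0.58×0 + 0.35×0 + 0.24×0 + 0.15×127 + 0.07×353 = 43.7600
Highest R₀: strategy 1 with 93.3000.

93.30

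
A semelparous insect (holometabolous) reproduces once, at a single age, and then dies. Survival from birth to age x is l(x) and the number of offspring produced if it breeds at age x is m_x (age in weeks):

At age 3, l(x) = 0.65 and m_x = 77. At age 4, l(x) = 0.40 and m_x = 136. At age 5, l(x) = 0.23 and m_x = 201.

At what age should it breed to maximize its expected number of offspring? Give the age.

Expected offspring if breeding at age x = l(x) × m_x:
  age 3: 0.65 × 77 = 50.050
  age 4: 0.40 × 136 = 54.400
  age 5: 0.23 × 201 = 46.230
Maximum at age 4 (54.400).

4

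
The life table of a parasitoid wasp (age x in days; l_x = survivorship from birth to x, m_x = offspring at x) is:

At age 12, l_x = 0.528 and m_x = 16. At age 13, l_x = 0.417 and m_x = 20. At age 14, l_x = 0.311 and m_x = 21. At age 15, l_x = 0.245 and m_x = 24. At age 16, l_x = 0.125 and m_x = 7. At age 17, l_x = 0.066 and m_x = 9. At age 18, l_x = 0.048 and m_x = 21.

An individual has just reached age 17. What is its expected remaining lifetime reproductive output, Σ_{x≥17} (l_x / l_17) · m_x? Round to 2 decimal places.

24.27

l_17 = 0.066. Conditional survival from age 17 to x is l_x / l_17.
  x=17: (0.066/0.066) × 9 = 9.0000
  x=18: (0.048/0.066) × 21 = 15.2727
Sum = 9.0000 + 15.2727 = 24.2727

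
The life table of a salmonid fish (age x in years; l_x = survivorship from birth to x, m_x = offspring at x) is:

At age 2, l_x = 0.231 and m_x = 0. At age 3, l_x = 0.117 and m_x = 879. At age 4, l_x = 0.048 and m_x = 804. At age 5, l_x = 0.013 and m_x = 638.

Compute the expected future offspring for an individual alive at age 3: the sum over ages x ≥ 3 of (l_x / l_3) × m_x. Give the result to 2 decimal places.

1279.74

l_3 = 0.117. Conditional survival from age 3 to x is l_x / l_3.
  x=3: (0.117/0.117) × 879 = 879.0000
  x=4: (0.048/0.117) × 804 = 329.8462
  x=5: (0.013/0.117) × 638 = 70.8889
Sum = 879.0000 + 329.8462 + 70.8889 = 1279.7350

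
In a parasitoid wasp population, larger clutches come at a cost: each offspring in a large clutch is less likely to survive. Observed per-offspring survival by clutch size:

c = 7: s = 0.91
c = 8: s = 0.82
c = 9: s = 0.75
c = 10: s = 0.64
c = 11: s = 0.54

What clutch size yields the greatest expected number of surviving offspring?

9

Expected surviving offspring = c × s(c):
  c=7: 7 × 0.91 = 6.370
  c=8: 8 × 0.82 = 6.560
  c=9: 9 × 0.75 = 6.750
  c=10: 10 × 0.64 = 6.400
  c=11: 11 × 0.54 = 5.940
Maximum at c = 9 (6.750 surviving offspring).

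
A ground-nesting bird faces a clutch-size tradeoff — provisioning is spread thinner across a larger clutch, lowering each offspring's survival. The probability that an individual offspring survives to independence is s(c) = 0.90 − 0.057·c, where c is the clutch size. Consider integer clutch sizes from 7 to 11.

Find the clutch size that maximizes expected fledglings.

Expected fledglings = c × s(c):
  c=7: 7 × 0.501 = 3.507
  c=8: 8 × 0.444 = 3.552
  c=9: 9 × 0.387 = 3.483
  c=10: 10 × 0.330 = 3.300
  c=11: 11 × 0.273 = 3.003
Maximum at c = 8 (3.552 fledglings).

8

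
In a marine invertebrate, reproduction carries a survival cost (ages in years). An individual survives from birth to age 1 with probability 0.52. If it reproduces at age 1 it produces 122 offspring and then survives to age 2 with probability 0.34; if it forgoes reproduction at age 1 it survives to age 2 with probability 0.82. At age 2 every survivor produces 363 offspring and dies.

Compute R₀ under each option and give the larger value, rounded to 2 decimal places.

breed at age 1: R₀ = 0.52 × (122 + 0.34 × 363) = 0.52 × 245.4200 = 127.6184
delay to age 2: R₀ = 0.52 × (0.82 × 363) = 0.52 × 297.6600 = 154.7832
Higher: delay to age 2 (154.7832).

154.78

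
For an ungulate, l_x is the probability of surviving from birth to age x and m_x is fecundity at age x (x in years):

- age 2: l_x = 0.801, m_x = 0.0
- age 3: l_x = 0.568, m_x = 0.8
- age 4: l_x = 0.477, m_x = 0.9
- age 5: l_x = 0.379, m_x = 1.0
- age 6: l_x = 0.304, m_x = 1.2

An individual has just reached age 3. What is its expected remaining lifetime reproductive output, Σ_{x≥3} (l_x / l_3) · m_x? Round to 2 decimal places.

2.87

l_3 = 0.568. Conditional survival from age 3 to x is l_x / l_3.
  x=3: (0.568/0.568) × 0.8 = 0.8000
  x=4: (0.477/0.568) × 0.9 = 0.7558
  x=5: (0.379/0.568) × 1.0 = 0.6673
  x=6: (0.304/0.568) × 1.2 = 0.6423
Sum = 0.8000 + 0.7558 + 0.6673 + 0.6423 = 2.8653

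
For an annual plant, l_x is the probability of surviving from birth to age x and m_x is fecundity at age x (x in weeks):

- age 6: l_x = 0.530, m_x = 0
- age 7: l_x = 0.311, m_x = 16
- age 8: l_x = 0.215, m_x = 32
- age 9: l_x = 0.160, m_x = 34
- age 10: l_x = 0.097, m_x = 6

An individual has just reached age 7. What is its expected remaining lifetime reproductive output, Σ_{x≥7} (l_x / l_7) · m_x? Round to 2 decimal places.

l_7 = 0.311. Conditional survival from age 7 to x is l_x / l_7.
  x=7: (0.311/0.311) × 16 = 16.0000
  x=8: (0.215/0.311) × 32 = 22.1222
  x=9: (0.160/0.311) × 34 = 17.4920
  x=10: (0.097/0.311) × 6 = 1.8714
Sum = 16.0000 + 22.1222 + 17.4920 + 1.8714 = 57.4855

57.49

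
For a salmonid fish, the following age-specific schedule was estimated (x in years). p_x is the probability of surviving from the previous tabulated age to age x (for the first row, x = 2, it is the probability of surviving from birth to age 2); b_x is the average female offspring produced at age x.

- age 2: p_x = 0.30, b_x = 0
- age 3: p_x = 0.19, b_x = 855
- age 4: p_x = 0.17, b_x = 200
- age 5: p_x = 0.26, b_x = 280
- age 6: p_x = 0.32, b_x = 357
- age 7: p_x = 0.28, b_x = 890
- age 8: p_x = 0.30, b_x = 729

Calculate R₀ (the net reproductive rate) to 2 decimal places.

Survivorship from birth: l_x = p_2·p_3·…·p_x.
  l_2 = 0.30000
  l_3 = 0.05700
  l_4 = 0.00969
  l_5 = 0.00252
  l_6 = 0.00081
  l_7 = 0.00023
  l_8 = 0.00007
R₀ = Σ l_x b_x:
  age 2: 0.30000 × 0 = 0.0000
  age 3: 0.05700 × 855 = 48.7350
  age 4: 0.00969 × 200 = 1.9380
  age 5: 0.00252 × 280 = 0.7056
  age 6: 0.00081 × 357 = 0.2892
  age 7: 0.00023 × 890 = 0.2047
  age 8: 0.00007 × 729 = 0.0510
R₀ = 0.0000 + 48.7350 + 1.9380 + 0.7056 + 0.2892 + 0.2047 + 0.0510 = 51.9235

51.92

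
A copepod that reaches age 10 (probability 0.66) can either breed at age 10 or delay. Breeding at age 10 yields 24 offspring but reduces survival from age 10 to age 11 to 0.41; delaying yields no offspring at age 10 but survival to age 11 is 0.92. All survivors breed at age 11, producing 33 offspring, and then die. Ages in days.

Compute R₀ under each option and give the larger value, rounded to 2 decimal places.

breed at age 10: R₀ = 0.66 × (24 + 0.41 × 33) = 0.66 × 37.5300 = 24.7698
delay to age 11: R₀ = 0.66 × (0.92 × 33) = 0.66 × 30.3600 = 20.0376
Higher: breed at age 10 (24.7698).

24.77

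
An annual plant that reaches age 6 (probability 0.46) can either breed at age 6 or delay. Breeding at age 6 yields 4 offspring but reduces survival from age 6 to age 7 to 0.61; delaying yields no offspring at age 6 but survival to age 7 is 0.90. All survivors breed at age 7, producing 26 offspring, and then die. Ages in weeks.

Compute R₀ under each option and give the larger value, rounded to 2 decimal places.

breed at age 6: R₀ = 0.46 × (4 + 0.61 × 26) = 0.46 × 19.8600 = 9.1356
delay to age 7: R₀ = 0.46 × (0.90 × 26) = 0.46 × 23.4000 = 10.7640
Higher: delay to age 7 (10.7640).

10.76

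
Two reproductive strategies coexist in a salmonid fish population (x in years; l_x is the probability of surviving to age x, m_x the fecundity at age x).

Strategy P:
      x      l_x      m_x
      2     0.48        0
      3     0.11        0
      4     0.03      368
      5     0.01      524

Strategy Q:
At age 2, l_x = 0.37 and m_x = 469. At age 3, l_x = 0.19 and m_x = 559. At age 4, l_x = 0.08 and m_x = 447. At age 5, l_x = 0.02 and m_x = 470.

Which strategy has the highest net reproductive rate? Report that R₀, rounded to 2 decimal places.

324.90

Strategy P: R₀ = 0.48×0 + 0.11×0 + 0.03×368 + 0.01×524 = 16.2800
Strategy Q: R₀ = 0.37×469 + 0.19×559 + 0.08×447 + 0.02×470 = 324.9000
Highest R₀: strategy Q with 324.9000.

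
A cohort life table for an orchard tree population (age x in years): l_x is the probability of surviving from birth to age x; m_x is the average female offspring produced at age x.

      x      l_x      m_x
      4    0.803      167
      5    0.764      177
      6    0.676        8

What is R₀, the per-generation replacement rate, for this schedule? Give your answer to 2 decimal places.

R₀ = Σ l_x m_x:
  age 4: 0.803 × 167 = 134.1010
  age 5: 0.764 × 177 = 135.2280
  age 6: 0.676 × 8 = 5.4080
R₀ = 134.1010 + 135.2280 + 5.4080 = 274.7370

274.74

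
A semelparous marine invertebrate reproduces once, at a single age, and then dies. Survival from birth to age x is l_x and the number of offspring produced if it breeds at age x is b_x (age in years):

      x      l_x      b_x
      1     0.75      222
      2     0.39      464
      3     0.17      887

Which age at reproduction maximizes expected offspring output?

2

Expected offspring if breeding at age x = l_x × b_x:
  age 1: 0.75 × 222 = 166.500
  age 2: 0.39 × 464 = 180.960
  age 3: 0.17 × 887 = 150.790
Maximum at age 2 (180.960).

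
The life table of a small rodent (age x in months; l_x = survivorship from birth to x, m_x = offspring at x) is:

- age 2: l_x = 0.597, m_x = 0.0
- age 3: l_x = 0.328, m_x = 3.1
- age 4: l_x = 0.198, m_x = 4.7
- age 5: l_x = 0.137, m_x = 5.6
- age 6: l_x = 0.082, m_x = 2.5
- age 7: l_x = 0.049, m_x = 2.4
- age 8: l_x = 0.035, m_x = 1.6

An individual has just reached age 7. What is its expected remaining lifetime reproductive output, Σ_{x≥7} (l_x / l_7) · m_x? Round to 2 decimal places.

l_7 = 0.049. Conditional survival from age 7 to x is l_x / l_7.
  x=7: (0.049/0.049) × 2.4 = 2.4000
  x=8: (0.035/0.049) × 1.6 = 1.1429
Sum = 2.4000 + 1.1429 = 3.5429

3.54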